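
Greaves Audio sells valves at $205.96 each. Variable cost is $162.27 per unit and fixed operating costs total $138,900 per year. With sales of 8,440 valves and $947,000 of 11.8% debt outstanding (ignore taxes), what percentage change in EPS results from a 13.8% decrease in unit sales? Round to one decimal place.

Contribution at this volume is 8,440 × $43.69 = $368,743.60.
Subtracting fixed costs: EBIT = $368,743.60 − $138,900 = $229,843.60.
Interest = $111,746.00, so EBIT − I = $118,097.60.
Degree of combined leverage = contribution ÷ (EBIT − I) = $368,743.60 ÷ $118,097.60 = 3.1224.
EPS therefore changes by 3.1224 × (-13.8%) = -43.1%.

-43.1%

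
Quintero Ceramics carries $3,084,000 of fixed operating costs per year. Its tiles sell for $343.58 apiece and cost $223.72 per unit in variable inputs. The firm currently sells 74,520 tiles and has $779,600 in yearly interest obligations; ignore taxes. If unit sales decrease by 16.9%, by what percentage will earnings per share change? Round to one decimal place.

-29.8%

Contribution at this volume is 74,520 × $119.86 = $8,931,967.20.
Operating income = contribution − fixed costs = $8,931,967.20 − $3,084,000 = $5,847,967.20.
Interest = $779,600.00, so EBIT − I = $5,068,367.20.
Degree of combined leverage = contribution ÷ (EBIT − I) = $8,931,967.20 ÷ $5,068,367.20 = 1.7623.
EPS therefore changes by 1.7623 × (-16.9%) = -29.8%.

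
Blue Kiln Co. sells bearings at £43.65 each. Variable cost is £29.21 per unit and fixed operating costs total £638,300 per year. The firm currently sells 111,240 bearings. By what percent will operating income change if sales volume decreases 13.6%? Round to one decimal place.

-22.6%

At 111,240 units, contribution = 111,240 × £14.44 = £1,606,305.60.
Operating income = contribution − fixed costs = £1,606,305.60 − £638,300 = £968,005.60.
So DOL = total CM / EBIT = £1,606,305.60 / £968,005.60 = 1.6594.
So EBIT moves 1.6594 × (-13.6%) = -22.6%.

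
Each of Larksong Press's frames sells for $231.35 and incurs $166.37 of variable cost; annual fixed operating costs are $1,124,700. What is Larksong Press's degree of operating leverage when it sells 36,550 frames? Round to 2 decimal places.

Contribution at this volume is 36,550 × $64.98 = $2,375,019.00.
EBIT = $2,375,019.00 − $1,124,700 = $1,250,319.00.
So DOL = total CM / EBIT = $2,375,019.00 / $1,250,319.00 = 1.8995.

1.90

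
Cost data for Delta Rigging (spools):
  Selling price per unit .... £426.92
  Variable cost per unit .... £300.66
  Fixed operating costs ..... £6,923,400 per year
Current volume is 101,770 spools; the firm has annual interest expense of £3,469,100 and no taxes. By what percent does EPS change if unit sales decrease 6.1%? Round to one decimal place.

-31.9%

At 101,770 units, contribution = 101,770 × £126.26 = £12,849,480.20.
Subtracting fixed costs: EBIT = £12,849,480.20 − £6,923,400 = £5,926,080.20.
Interest = £3,469,100.00, so EBIT − I = £2,456,980.20.
DCL = total CM / (EBIT − I) = £12,849,480.20 / £2,456,980.20 = 5.2298.
EPS therefore changes by 5.2298 × (-6.1%) = -31.9%.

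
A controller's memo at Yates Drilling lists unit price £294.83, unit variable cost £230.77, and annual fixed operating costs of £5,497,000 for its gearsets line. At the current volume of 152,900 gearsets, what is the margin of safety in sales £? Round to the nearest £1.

£19,780,092

Unit CM = price − variable cost = £294.83 − £230.77 = £64.06. Break-even units = £5,497,000 ÷ £64.06 = 85,810.18; break-even revenue = 85,810.18 × £294.83 = £25,299,414.77.
Actual sales revenue = 152,900 × £294.83 = £45,079,507.00.
Margin of safety = £45,079,507.00 − £25,299,414.77 = £19,780,092.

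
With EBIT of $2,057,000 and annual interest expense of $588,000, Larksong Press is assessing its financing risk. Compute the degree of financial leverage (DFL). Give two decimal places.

1.40

Annual interest charges come to $588,000.00.
Degree of financial leverage = EBIT / (EBIT − interest) = $2,057,000 / $1,469,000.00 = 1.4003.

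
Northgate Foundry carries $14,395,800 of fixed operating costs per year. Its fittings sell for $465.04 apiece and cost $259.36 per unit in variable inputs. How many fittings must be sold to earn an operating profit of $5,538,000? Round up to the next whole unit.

96,917 fittings

Contribution margin per unit = $465.04 − $259.36 = $205.68.
Required volume = (fixed costs + target profit) ÷ CM = ($14,395,800 + $5,538,000) ÷ $205.68 = 96,916.57, so 96,917 fittings.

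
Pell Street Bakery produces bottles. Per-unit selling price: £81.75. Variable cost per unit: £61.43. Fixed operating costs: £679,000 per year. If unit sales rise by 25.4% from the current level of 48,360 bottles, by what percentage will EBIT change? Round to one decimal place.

Total contribution margin = 48,360 × £20.32 = £982,675.20.
EBIT = £982,675.20 − £679,000 = £303,675.20.
DOL = contribution ÷ EBIT = £982,675.20 ÷ £303,675.20 = 3.2359.
So EBIT moves 3.2359 × (+25.4%) = +82.2%.

+82.2%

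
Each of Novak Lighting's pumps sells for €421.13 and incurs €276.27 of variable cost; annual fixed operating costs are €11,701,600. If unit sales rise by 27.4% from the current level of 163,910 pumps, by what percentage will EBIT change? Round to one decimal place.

+54.0%

Contribution at this volume is 163,910 × €144.86 = €23,744,002.60.
Subtracting fixed costs: EBIT = €23,744,002.60 − €11,701,600 = €12,042,402.60.
Degree of operating leverage = €23,744,002.60 / €12,042,402.60 = 1.9717.
%ΔEBIT = DOL × %ΔSales = 1.9717 × +27.4% = +54.0%.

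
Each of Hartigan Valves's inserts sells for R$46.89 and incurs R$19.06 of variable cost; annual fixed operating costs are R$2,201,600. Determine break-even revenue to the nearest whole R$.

Contribution margin per unit = R$46.89 − R$19.06 = R$27.83, a CM ratio of R$27.83 ÷ R$46.89 = 0.5935.
Break-even sales = FC ÷ CM ratio = R$2,201,600 × R$46.89 / R$27.83 = R$3,709,415.

R$3,709,415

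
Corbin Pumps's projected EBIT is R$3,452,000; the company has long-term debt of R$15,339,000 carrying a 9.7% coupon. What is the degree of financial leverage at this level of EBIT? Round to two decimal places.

Interest = R$1,487,883.00.
Degree of financial leverage = EBIT / (EBIT − interest) = R$3,452,000 / R$1,964,117.00 = 1.7575.

1.76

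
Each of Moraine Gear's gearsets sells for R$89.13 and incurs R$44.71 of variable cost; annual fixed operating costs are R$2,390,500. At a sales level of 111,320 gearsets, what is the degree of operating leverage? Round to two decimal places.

Total contribution margin = 111,320 × R$44.42 = R$4,944,834.40.
EBIT = R$4,944,834.40 − R$2,390,500 = R$2,554,334.40.
DOL = contribution ÷ EBIT = R$4,944,834.40 ÷ R$2,554,334.40 = 1.9359.

1.94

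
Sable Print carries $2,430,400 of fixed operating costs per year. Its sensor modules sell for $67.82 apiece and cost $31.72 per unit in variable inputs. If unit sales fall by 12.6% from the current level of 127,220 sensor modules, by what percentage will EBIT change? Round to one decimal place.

At 127,220 units, contribution = 127,220 × $36.10 = $4,592,642.00.
Subtracting fixed costs: EBIT = $4,592,642.00 − $2,430,400 = $2,162,242.00.
DOL = contribution ÷ EBIT = $4,592,642.00 ÷ $2,162,242.00 = 2.1240.
%ΔEBIT = DOL × %ΔSales = 2.1240 × -12.6% = -26.8%.

-26.8%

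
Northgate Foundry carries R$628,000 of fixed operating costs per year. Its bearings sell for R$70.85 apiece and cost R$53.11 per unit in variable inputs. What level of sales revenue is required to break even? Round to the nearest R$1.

Contribution margin per unit = R$70.85 − R$53.11 = R$17.74, a CM ratio of R$17.74 ÷ R$70.85 = 0.2504.
Break-even revenue = fixed costs × price ÷ CM = R$628,000 × R$70.85 ÷ R$17.74 = R$2,508,106.

R$2,508,106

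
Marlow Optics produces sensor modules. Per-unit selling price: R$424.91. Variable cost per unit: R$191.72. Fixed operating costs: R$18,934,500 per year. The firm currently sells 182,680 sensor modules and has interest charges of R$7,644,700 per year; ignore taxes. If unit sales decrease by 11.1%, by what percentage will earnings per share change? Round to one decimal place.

-29.5%

Total contribution margin = 182,680 × R$233.19 = R$42,599,149.20.
Operating income = contribution − fixed costs = R$42,599,149.20 − R$18,934,500 = R$23,664,649.20.
After interest of R$7,644,700.00, pre-tax earnings = R$16,019,949.20.
DCL = total CM / (EBIT − I) = R$42,599,149.20 / R$16,019,949.20 = 2.6591.
%ΔEPS = DCL × %ΔSales = 2.6591 × -11.1% = -29.5%.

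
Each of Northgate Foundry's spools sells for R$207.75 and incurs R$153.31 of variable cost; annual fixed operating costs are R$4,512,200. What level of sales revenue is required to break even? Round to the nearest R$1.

R$17,219,132

Contribution margin per unit = R$207.75 − R$153.31 = R$54.44, a CM ratio of R$54.44 ÷ R$207.75 = 0.2620.
Break-even revenue = fixed costs × price ÷ CM = R$4,512,200 × R$207.75 ÷ R$54.44 = R$17,219,132.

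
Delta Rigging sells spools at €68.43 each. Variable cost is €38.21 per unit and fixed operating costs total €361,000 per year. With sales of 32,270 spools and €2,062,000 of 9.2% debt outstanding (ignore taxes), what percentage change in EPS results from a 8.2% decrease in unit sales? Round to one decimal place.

Contribution at this volume is 32,270 × €30.22 = €975,199.40.
Subtracting fixed costs: EBIT = €975,199.40 − €361,000 = €614,199.40.
After interest of €189,704.00, pre-tax earnings = €424,495.40.
Degree of combined leverage = contribution ÷ (EBIT − I) = €975,199.40 ÷ €424,495.40 = 2.2973.
EPS therefore changes by 2.2973 × (-8.2%) = -18.8%.

-18.8%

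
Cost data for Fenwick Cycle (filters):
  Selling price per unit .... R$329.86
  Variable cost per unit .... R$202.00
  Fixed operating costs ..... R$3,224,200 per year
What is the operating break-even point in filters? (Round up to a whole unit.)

25,217 filters

Each unit contributes R$329.86 − R$202.00 = R$127.86.
Break-even Q = R$3,224,200 / R$127.86 = 25,216.64 → 25,217 filters.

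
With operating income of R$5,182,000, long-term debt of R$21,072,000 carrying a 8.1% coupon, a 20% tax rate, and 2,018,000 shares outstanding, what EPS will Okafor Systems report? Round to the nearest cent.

R$1.38

Pre-tax income = R$5,182,000 − R$1,706,832.00 = R$3,475,168.00.
Net income = R$3,475,168.00 × (1 − 0.20) = R$2,780,134.40.
EPS = R$2,780,134.40 ÷ 2,018,000 = R$1.38.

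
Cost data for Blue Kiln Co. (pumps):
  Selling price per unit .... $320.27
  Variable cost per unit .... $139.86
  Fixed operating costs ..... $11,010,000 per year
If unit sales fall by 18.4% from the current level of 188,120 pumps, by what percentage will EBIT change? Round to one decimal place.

Contribution at this volume is 188,120 × $180.41 = $33,938,729.20.
Subtracting fixed costs: EBIT = $33,938,729.20 − $11,010,000 = $22,928,729.20.
DOL = contribution ÷ EBIT = $33,938,729.20 ÷ $22,928,729.20 = 1.4802.
Operating income changes by 1.4802 × -18.4% = -27.2%.

-27.2%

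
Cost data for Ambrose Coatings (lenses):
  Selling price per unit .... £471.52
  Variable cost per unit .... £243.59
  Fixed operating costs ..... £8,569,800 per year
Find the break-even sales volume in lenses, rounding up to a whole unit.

37,599 lenses

Each unit contributes £471.52 − £243.59 = £227.93.
Units to break even: £8,569,800 ÷ £227.93 = 37,598.39, rounded up to 37,599.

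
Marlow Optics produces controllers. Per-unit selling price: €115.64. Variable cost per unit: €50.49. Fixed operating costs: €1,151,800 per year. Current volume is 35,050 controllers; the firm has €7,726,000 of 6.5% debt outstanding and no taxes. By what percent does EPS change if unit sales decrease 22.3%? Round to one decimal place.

Total contribution margin = 35,050 × €65.15 = €2,283,507.50.
Operating income = contribution − fixed costs = €2,283,507.50 − €1,151,800 = €1,131,707.50.
Interest = €502,190.00, so EBIT − I = €629,517.50.
DCL = total CM / (EBIT − I) = €2,283,507.50 / €629,517.50 = 3.6274.
EPS therefore changes by 3.6274 × (-22.3%) = -80.9%.

-80.9%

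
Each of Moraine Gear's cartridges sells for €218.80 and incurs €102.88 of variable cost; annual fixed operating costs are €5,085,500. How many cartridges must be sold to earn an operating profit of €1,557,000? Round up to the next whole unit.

57,303 cartridges

Each unit contributes €218.80 − €102.88 = €115.92.
Need Q such that Q × €115.92 − €5,085,500 = €1,557,000, i.e. Q = €6,642,500 / €115.92 = 57,302.45 → 57,303.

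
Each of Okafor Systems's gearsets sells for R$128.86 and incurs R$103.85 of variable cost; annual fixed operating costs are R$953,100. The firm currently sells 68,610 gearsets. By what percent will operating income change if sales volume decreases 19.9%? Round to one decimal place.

Total contribution margin = 68,610 × R$25.01 = R$1,715,936.10.
EBIT = R$1,715,936.10 − R$953,100 = R$762,836.10.
So DOL = total CM / EBIT = R$1,715,936.10 / R$762,836.10 = 2.2494.
%ΔEBIT = DOL × %ΔSales = 2.2494 × -19.9% = -44.8%.

-44.8%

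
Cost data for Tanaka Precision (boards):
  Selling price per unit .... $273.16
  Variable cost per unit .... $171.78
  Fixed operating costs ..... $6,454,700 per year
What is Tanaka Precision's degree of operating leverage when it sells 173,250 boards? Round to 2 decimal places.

At 173,250 units, contribution = 173,250 × $101.38 = $17,564,085.00.
Operating income = contribution − fixed costs = $17,564,085.00 − $6,454,700 = $11,109,385.00.
So DOL = total CM / EBIT = $17,564,085.00 / $11,109,385.00 = 1.5810.

1.58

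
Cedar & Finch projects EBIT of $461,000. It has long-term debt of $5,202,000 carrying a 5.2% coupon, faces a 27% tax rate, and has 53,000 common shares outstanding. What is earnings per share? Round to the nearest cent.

Pre-tax income = $461,000 − $270,504.00 = $190,496.00.
Net income = $190,496.00 × (1 − 0.27) = $139,062.08.
EPS = $139,062.08 ÷ 53,000 = $2.62.

$2.62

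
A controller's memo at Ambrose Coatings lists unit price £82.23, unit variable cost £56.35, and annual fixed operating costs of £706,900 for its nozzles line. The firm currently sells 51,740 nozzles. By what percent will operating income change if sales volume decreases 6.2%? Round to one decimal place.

At 51,740 units, contribution = 51,740 × £25.88 = £1,339,031.20.
Subtracting fixed costs: EBIT = £1,339,031.20 − £706,900 = £632,131.20.
So DOL = total CM / EBIT = £1,339,031.20 / £632,131.20 = 2.1183.
So EBIT moves 2.1183 × (-6.2%) = -13.1%.

-13.1%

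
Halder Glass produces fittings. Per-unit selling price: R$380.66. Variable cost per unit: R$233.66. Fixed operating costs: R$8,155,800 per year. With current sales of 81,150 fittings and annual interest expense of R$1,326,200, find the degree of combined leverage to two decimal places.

Contribution at this volume is 81,150 × R$147.00 = R$11,929,050.00.
EBIT = R$11,929,050.00 − R$8,155,800 = R$3,773,250.00. Interest = R$1,326,200.00, so EBIT − I = R$2,447,050.00.
Degree of total leverage = total CM / (EBIT − interest) = R$11,929,050.00 / R$2,447,050.00 = 4.8749.

4.87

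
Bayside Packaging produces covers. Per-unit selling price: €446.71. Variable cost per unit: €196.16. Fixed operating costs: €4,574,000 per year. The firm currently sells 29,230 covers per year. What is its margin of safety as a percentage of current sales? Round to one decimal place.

37.5%

Contribution margin per unit = €446.71 − €196.16 = €250.55. Break-even units = €4,574,000 ÷ €250.55 = 18,255.84; break-even revenue = 18,255.84 × €446.71 = €8,155,065.02.
Actual sales revenue = 29,230 × €446.71 = €13,057,333.30.
Margin of safety = (€13,057,333.30 − €8,155,065.02) ÷ €13,057,333.30 = 37.5%.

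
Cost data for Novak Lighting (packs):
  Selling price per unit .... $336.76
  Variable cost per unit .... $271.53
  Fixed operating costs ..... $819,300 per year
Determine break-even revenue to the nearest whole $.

CM per unit = $336.76 − $271.53 = $65.23; CM ratio = $65.23 / $336.76 = 0.1937.
Break-even sales = FC ÷ CM ratio = $819,300 × $336.76 / $65.23 = $4,229,763.

$4,229,763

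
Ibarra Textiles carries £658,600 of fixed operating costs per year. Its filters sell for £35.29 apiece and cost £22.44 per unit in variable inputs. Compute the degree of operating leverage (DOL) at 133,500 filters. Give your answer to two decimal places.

Total contribution margin = 133,500 × £12.85 = £1,715,475.00.
Subtracting fixed costs: EBIT = £1,715,475.00 − £658,600 = £1,056,875.00.
DOL = contribution ÷ EBIT = £1,715,475.00 ÷ £1,056,875.00 = 1.6232.

1.62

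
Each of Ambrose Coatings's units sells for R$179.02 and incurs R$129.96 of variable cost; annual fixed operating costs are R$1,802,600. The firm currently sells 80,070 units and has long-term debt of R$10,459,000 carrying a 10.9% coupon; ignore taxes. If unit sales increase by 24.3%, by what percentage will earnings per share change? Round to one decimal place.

+96.9%

At 80,070 units, contribution = 80,070 × R$49.06 = R$3,928,234.20.
EBIT = R$3,928,234.20 − R$1,802,600 = R$2,125,634.20.
Interest = R$1,140,031.00, so EBIT − I = R$985,603.20.
DCL = total CM / (EBIT − I) = R$3,928,234.20 / R$985,603.20 = 3.9856.
EPS therefore changes by 3.9856 × (+24.3%) = +96.9%.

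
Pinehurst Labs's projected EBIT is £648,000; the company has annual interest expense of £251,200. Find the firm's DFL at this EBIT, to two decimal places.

Annual interest charges come to £251,200.00.
Degree of financial leverage = EBIT / (EBIT − interest) = £648,000 / £396,800.00 = 1.6331.

1.63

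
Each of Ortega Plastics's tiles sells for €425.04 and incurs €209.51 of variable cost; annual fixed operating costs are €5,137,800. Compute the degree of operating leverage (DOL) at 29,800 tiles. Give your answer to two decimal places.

5.00

Contribution at this volume is 29,800 × €215.53 = €6,422,794.00.
Subtracting fixed costs: EBIT = €6,422,794.00 − €5,137,800 = €1,284,994.00.
So DOL = total CM / EBIT = €6,422,794.00 / €1,284,994.00 = 4.9983.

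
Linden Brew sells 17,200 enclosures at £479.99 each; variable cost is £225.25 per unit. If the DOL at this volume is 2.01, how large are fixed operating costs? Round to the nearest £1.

£2,201,663

Total contribution margin = 17,200 × £254.74 = £4,381,528.00.
DOL = contribution / EBIT, so EBIT = £4,381,528.00 / 2.01 = £2,179,864.68.
And FC = contribution − EBIT = £4,381,528.00 − £2,179,864.68 = £2,201,663.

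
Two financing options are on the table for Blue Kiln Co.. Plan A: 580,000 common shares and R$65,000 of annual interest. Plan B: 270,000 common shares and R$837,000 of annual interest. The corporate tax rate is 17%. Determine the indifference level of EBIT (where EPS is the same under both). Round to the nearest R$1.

R$1,509,387

At indifference, (EBIT − 65,000)(1 − t)/580,000 = (EBIT − 837,000)(1 − t)/270,000.
The (1 − t) factor cancels: (EBIT − 65,000) × 270,000 = (EBIT − 837,000) × 580,000.
Solving, EBIT = (837,000·580,000 − 65,000·270,000) / (580,000 − 270,000) = 467,910,000,000 / 310,000 = 1,509,387.10.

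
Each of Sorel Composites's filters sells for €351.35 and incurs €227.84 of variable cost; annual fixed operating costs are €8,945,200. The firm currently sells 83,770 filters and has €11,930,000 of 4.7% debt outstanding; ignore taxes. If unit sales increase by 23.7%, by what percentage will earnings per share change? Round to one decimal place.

+291.7%

Total contribution margin = 83,770 × €123.51 = €10,346,432.70.
EBIT = €10,346,432.70 − €8,945,200 = €1,401,232.70.
After interest of €560,710.00, pre-tax earnings = €840,522.70.
DCL = total CM / (EBIT − I) = €10,346,432.70 / €840,522.70 = 12.3095.
%ΔEPS = DCL × %ΔSales = 12.3095 × +23.7% = +291.7%.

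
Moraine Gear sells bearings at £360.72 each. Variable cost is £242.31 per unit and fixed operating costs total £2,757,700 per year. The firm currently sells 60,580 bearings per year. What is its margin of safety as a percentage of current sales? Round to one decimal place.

61.6%

Unit CM = price − variable cost = £360.72 − £242.31 = £118.41. Break-even units = £2,757,700 ÷ £118.41 = 23,289.42; break-even revenue = 23,289.42 × £360.72 = £8,400,958.91.
Actual sales revenue = 60,580 × £360.72 = £21,852,417.60.
Margin of safety = (£21,852,417.60 − £8,400,958.91) ÷ £21,852,417.60 = 61.6%.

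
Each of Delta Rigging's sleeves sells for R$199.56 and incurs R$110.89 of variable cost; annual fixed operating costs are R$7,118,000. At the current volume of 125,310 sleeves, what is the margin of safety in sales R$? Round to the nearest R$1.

R$8,987,149

Contribution margin per unit = R$199.56 − R$110.89 = R$88.67. Break-even units = R$7,118,000 ÷ R$88.67 = 80,275.18; break-even revenue = 80,275.18 × R$199.56 = R$16,019,714.45.
Actual sales revenue = 125,310 × R$199.56 = R$25,006,863.60.
Margin of safety = R$25,006,863.60 − R$16,019,714.45 = R$8,987,149.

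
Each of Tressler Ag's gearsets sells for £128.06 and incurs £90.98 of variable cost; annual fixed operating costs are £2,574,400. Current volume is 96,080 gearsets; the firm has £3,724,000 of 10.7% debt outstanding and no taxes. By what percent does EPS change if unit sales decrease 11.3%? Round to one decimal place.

Total contribution margin = 96,080 × £37.08 = £3,562,646.40.
Operating income = contribution − fixed costs = £3,562,646.40 − £2,574,400 = £988,246.40.
Interest = £398,468.00, so EBIT − I = £589,778.40.
DCL = total CM / (EBIT − I) = £3,562,646.40 / £589,778.40 = 6.0407.
EPS therefore changes by 6.0407 × (-11.3%) = -68.3%.

-68.3%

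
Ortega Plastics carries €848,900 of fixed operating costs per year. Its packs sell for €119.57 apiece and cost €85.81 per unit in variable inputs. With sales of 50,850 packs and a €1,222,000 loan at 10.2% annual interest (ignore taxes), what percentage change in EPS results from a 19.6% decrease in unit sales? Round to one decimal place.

-45.3%

Contribution at this volume is 50,850 × €33.76 = €1,716,696.00.
EBIT = €1,716,696.00 − €848,900 = €867,796.00.
After interest of €124,644.00, pre-tax earnings = €743,152.00.
Degree of combined leverage = contribution ÷ (EBIT − I) = €1,716,696.00 ÷ €743,152.00 = 2.3100.
%ΔEPS = DCL × %ΔSales = 2.3100 × -19.6% = -45.3%.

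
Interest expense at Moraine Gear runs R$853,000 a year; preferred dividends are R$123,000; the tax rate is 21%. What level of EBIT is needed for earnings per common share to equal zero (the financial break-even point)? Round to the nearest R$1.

R$1,008,696

Preferred dividends are paid after tax, so their pre-tax equivalent is R$123,000 ÷ (1 − 0.21) = R$155,696.20.
EPS = 0 when EBIT covers interest plus the pre-tax preferred burden: R$853,000 + R$155,696.20 = R$1,008,696.20.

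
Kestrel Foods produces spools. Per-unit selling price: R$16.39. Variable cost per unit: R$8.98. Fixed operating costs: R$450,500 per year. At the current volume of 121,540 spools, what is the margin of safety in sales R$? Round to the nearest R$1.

Each unit contributes R$16.39 − R$8.98 = R$7.41. Break-even units = R$450,500 ÷ R$7.41 = 60,796.22; break-even revenue = 60,796.22 × R$16.39 = R$996,450.07.
Current sales = 121,540 × R$16.39 = R$1,992,040.60.
Margin of safety = R$1,992,040.60 − R$996,450.07 = R$995,591.

R$995,591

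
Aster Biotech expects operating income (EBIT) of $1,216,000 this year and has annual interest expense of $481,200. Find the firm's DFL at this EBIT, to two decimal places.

Annual interest charges come to $481,200.00.
DFL = EBIT ÷ (EBIT − I) = $1,216,000 ÷ ($1,216,000 − $481,200.00) = $1,216,000 ÷ $734,800.00 = 1.6549.

1.65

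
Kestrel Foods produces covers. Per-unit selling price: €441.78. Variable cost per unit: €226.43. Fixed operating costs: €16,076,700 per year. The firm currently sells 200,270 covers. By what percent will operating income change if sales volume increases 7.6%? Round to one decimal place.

+12.1%

Contribution at this volume is 200,270 × €215.35 = €43,128,144.50.
Operating income = contribution − fixed costs = €43,128,144.50 − €16,076,700 = €27,051,444.50.
DOL = contribution ÷ EBIT = €43,128,144.50 ÷ €27,051,444.50 = 1.5943.
%ΔEBIT = DOL × %ΔSales = 1.5943 × +7.6% = +12.1%.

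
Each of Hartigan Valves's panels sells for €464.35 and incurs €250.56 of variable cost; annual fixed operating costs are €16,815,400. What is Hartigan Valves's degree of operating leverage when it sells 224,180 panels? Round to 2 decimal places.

At 224,180 units, contribution = 224,180 × €213.79 = €47,927,442.20.
Operating income = contribution − fixed costs = €47,927,442.20 − €16,815,400 = €31,112,042.20.
Degree of operating leverage = €47,927,442.20 / €31,112,042.20 = 1.5405.

1.54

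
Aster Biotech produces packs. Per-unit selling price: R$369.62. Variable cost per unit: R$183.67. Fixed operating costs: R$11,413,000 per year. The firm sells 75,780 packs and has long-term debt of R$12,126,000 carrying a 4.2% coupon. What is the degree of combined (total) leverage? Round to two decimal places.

6.50

Contribution at this volume is 75,780 × R$185.95 = R$14,091,291.00.
EBIT = R$14,091,291.00 − R$11,413,000 = R$2,678,291.00. Interest = R$509,292.00.
DOL = R$14,091,291.00 ÷ R$2,678,291.00 = 5.2613; DFL = R$2,678,291.00 ÷ R$2,168,999.00 = 1.2348.
Combined leverage = 5.2613 × 1.2348 = 6.4967.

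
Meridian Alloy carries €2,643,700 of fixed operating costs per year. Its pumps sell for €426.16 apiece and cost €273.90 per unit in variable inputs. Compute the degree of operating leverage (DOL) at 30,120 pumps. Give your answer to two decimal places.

2.36

At 30,120 units, contribution = 30,120 × €152.26 = €4,586,071.20.
Operating income = contribution − fixed costs = €4,586,071.20 − €2,643,700 = €1,942,371.20.
Degree of operating leverage = €4,586,071.20 / €1,942,371.20 = 2.3611.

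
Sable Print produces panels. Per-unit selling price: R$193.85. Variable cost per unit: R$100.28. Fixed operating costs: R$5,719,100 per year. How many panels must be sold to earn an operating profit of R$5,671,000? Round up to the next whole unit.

121,729 panels

Contribution margin per unit = R$193.85 − R$100.28 = R$93.57.
Units = (FC + target) / CM = (R$5,719,100 + R$5,671,000) / R$93.57 = 121,728.12, so 121,729 panels.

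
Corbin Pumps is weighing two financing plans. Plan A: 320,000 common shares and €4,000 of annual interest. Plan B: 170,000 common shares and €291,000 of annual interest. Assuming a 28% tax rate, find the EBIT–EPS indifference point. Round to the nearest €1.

Set EPS_A = EPS_B: (EBIT − €4,000)(1 − 0.28) ÷ 320,000 = (EBIT − €291,000)(1 − 0.28) ÷ 170,000.
The (1 − t) factor cancels: (EBIT − 4,000) × 170,000 = (EBIT − 291,000) × 320,000.
Solving, EBIT = (291,000·320,000 − 4,000·170,000) / (320,000 − 170,000) = 92,440,000,000 / 150,000 = 616,266.67.

€616,267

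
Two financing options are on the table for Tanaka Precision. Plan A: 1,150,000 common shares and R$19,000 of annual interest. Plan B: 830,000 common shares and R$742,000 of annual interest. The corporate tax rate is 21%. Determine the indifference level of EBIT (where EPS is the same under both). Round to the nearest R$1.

Set EPS_A = EPS_B: (EBIT − R$19,000)(1 − 0.21) ÷ 1,150,000 = (EBIT − R$742,000)(1 − 0.21) ÷ 830,000.
Cancelling (1 − t) and cross-multiplying: 830,000·(EBIT − 19,000) = 1,150,000·(EBIT − 742,000).
Solving, EBIT = (742,000·1,150,000 − 19,000·830,000) / (1,150,000 − 830,000) = 837,530,000,000 / 320,000 = 2,617,281.25.

R$2,617,281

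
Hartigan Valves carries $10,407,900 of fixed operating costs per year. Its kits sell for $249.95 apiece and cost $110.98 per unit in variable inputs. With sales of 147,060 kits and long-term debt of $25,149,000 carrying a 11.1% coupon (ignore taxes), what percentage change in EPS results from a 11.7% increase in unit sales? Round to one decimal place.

At 147,060 units, contribution = 147,060 × $138.97 = $20,436,928.20.
EBIT = $20,436,928.20 − $10,407,900 = $10,029,028.20.
After interest of $2,791,539.00, pre-tax earnings = $7,237,489.20.
DCL = total CM / (EBIT − I) = $20,436,928.20 / $7,237,489.20 = 2.8238.
EPS therefore changes by 2.8238 × (+11.7%) = +33.0%.

+33.0%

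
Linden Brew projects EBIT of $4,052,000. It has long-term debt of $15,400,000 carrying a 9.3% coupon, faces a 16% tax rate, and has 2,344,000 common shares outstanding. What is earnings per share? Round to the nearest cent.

$0.94

Interest = $1,432,200.00, so EBT = $4,052,000 − $1,432,200.00 = $2,619,800.00.
Net income = $2,619,800.00 × (1 − 0.16) = $2,200,632.00.
EPS = $2,200,632.00 ÷ 2,344,000 = $0.94.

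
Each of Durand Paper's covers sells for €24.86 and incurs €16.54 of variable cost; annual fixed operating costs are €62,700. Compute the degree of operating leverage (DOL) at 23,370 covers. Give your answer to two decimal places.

Contribution at this volume is 23,370 × €8.32 = €194,438.40.
Subtracting fixed costs: EBIT = €194,438.40 − €62,700 = €131,738.40.
So DOL = total CM / EBIT = €194,438.40 / €131,738.40 = 1.4759.

1.48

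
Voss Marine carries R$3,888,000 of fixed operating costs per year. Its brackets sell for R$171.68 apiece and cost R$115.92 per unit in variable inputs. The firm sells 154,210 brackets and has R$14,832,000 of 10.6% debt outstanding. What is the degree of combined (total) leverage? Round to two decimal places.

Contribution at this volume is 154,210 × R$55.76 = R$8,598,749.60.
Operating income = contribution − fixed costs = R$8,598,749.60 − R$3,888,000 = R$4,710,749.60. Interest = R$1,572,192.00.
DOL = R$8,598,749.60 ÷ R$4,710,749.60 = 1.8253; DFL = R$4,710,749.60 ÷ R$3,138,557.60 = 1.5009.
Combined leverage = 1.8253 × 1.5009 = 2.7396.

2.74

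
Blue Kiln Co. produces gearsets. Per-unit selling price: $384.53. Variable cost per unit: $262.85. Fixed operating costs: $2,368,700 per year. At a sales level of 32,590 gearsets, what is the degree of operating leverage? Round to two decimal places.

At 32,590 units, contribution = 32,590 × $121.68 = $3,965,551.20.
Subtracting fixed costs: EBIT = $3,965,551.20 − $2,368,700 = $1,596,851.20.
DOL = contribution ÷ EBIT = $3,965,551.20 ÷ $1,596,851.20 = 2.4834.

2.48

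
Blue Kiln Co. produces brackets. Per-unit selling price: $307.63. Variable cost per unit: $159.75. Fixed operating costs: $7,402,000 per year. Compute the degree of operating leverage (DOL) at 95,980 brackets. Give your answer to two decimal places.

2.09

Total contribution margin = 95,980 × $147.88 = $14,193,522.40.
EBIT = $14,193,522.40 − $7,402,000 = $6,791,522.40.
So DOL = total CM / EBIT = $14,193,522.40 / $6,791,522.40 = 2.0899.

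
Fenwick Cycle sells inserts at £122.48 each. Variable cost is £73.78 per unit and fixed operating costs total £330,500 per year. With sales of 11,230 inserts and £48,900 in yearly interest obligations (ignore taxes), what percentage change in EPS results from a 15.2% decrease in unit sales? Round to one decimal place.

Total contribution margin = 11,230 × £48.70 = £546,901.00.
Operating income = contribution − fixed costs = £546,901.00 − £330,500 = £216,401.00.
After interest of £48,900.00, pre-tax earnings = £167,501.00.
DCL = total CM / (EBIT − I) = £546,901.00 / £167,501.00 = 3.2651.
%ΔEPS = DCL × %ΔSales = 3.2651 × -15.2% = -49.6%.

-49.6%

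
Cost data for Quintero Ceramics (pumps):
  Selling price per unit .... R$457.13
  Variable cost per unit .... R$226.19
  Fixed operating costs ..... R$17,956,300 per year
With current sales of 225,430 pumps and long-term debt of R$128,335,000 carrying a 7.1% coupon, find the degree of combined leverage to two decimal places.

2.08

Contribution at this volume is 225,430 × R$230.94 = R$52,060,804.20.
Subtracting fixed costs: EBIT = R$52,060,804.20 − R$17,956,300 = R$34,104,504.20. Interest = R$9,111,785.00.
DOL = R$52,060,804.20 ÷ R$34,104,504.20 = 1.5265; DFL = R$34,104,504.20 ÷ R$24,992,719.20 = 1.3646.
Combined leverage = 1.5265 × 1.3646 = 2.0831.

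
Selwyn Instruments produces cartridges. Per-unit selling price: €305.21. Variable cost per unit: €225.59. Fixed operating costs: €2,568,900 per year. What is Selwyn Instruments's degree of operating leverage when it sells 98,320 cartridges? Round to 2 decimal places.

1.49

Total contribution margin = 98,320 × €79.62 = €7,828,238.40.
Operating income = contribution − fixed costs = €7,828,238.40 − €2,568,900 = €5,259,338.40.
So DOL = total CM / EBIT = €7,828,238.40 / €5,259,338.40 = 1.4884.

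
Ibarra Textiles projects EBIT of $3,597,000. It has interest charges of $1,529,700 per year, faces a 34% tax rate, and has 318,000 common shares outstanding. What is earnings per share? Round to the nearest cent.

Interest = $1,529,700.00, so EBT = $3,597,000 − $1,529,700.00 = $2,067,300.00.
After tax at 34%: net income = $2,067,300.00 × 0.66 = $1,364,418.00.
Per share: $1,364,418.00 / 318,000 shares = $4.29.

$4.29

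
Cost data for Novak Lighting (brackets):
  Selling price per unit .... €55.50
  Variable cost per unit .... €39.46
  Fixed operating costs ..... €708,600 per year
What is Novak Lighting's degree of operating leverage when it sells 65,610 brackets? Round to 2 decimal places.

Total contribution margin = 65,610 × €16.04 = €1,052,384.40.
Operating income = contribution − fixed costs = €1,052,384.40 − €708,600 = €343,784.40.
DOL = contribution ÷ EBIT = €1,052,384.40 ÷ €343,784.40 = 3.0612.

3.06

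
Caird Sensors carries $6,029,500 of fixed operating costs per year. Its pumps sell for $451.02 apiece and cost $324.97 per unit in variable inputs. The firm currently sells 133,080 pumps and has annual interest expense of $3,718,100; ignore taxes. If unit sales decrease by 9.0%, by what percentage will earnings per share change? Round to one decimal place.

Contribution at this volume is 133,080 × $126.05 = $16,774,734.00.
Subtracting fixed costs: EBIT = $16,774,734.00 − $6,029,500 = $10,745,234.00.
After interest of $3,718,100.00, pre-tax earnings = $7,027,134.00.
DCL = total CM / (EBIT − I) = $16,774,734.00 / $7,027,134.00 = 2.3871.
%ΔEPS = DCL × %ΔSales = 2.3871 × -9.0% = -21.5%.

-21.5%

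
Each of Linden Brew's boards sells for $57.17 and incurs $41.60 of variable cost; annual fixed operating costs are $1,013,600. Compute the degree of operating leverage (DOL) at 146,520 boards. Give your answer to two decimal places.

1.80

At 146,520 units, contribution = 146,520 × $15.57 = $2,281,316.40.
Subtracting fixed costs: EBIT = $2,281,316.40 − $1,013,600 = $1,267,716.40.
DOL = contribution ÷ EBIT = $2,281,316.40 ÷ $1,267,716.40 = 1.7995.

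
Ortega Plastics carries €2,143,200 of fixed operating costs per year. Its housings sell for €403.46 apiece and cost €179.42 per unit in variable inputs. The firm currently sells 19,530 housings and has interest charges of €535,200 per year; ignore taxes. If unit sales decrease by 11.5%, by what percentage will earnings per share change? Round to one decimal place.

-29.6%

Contribution at this volume is 19,530 × €224.04 = €4,375,501.20.
Subtracting fixed costs: EBIT = €4,375,501.20 − €2,143,200 = €2,232,301.20.
After interest of €535,200.00, pre-tax earnings = €1,697,101.20.
Degree of combined leverage = contribution ÷ (EBIT − I) = €4,375,501.20 ÷ €1,697,101.20 = 2.5782.
%ΔEPS = DCL × %ΔSales = 2.5782 × -11.5% = -29.6%.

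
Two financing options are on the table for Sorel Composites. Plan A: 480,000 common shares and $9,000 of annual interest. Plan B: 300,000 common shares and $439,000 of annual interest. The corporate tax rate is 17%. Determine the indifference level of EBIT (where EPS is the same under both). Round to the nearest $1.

$1,155,667

Set EPS_A = EPS_B: (EBIT − $9,000)(1 − 0.17) ÷ 480,000 = (EBIT − $439,000)(1 − 0.17) ÷ 300,000.
Cancelling (1 − t) and cross-multiplying: 300,000·(EBIT − 9,000) = 480,000·(EBIT − 439,000).
Solving, EBIT = (439,000·480,000 − 9,000·300,000) / (480,000 − 300,000) = 208,020,000,000 / 180,000 = 1,155,666.67.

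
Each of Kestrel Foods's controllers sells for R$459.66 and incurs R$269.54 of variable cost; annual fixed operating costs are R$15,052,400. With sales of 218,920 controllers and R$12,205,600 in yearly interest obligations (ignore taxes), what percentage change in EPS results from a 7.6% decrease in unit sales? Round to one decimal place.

-22.0%

Contribution at this volume is 218,920 × R$190.12 = R$41,621,070.40.
Subtracting fixed costs: EBIT = R$41,621,070.40 − R$15,052,400 = R$26,568,670.40.
After interest of R$12,205,600.00, pre-tax earnings = R$14,363,070.40.
DCL = total CM / (EBIT − I) = R$41,621,070.40 / R$14,363,070.40 = 2.8978.
EPS therefore changes by 2.8978 × (-7.6%) = -22.0%.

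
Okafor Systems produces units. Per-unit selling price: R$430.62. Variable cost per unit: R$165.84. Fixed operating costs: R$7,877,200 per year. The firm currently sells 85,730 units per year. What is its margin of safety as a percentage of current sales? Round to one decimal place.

Contribution margin per unit = R$430.62 − R$165.84 = R$264.78. Break-even units = R$7,877,200 ÷ R$264.78 = 29,749.98; break-even revenue = 29,749.98 × R$430.62 = R$12,810,936.87.
Actual sales revenue = 85,730 × R$430.62 = R$36,917,052.60.
Margin of safety = (R$36,917,052.60 − R$12,810,936.87) ÷ R$36,917,052.60 = 65.3%.

65.3%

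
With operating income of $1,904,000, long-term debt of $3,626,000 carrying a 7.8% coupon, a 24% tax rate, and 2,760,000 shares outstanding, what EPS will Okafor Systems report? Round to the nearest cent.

Interest = $282,828.00, so EBT = $1,904,000 − $282,828.00 = $1,621,172.00.
Net income = $1,621,172.00 × (1 − 0.24) = $1,232,090.72.
EPS = $1,232,090.72 ÷ 2,760,000 = $0.45.

$0.45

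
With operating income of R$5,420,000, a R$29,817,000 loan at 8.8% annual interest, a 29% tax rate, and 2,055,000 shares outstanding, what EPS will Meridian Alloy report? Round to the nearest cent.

R$0.97

Interest = R$2,623,896.00, so EBT = R$5,420,000 − R$2,623,896.00 = R$2,796,104.00.
After tax at 29%: net income = R$2,796,104.00 × 0.71 = R$1,985,233.84.
Per share: R$1,985,233.84 / 2,055,000 shares = R$0.97.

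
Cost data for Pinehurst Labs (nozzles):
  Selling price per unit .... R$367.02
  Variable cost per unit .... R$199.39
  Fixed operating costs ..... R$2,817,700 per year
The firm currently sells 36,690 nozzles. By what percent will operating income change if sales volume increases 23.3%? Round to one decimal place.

+43.0%

Contribution at this volume is 36,690 × R$167.63 = R$6,150,344.70.
Subtracting fixed costs: EBIT = R$6,150,344.70 − R$2,817,700 = R$3,332,644.70.
Degree of operating leverage = R$6,150,344.70 / R$3,332,644.70 = 1.8455.
So EBIT moves 1.8455 × (+23.3%) = +43.0%.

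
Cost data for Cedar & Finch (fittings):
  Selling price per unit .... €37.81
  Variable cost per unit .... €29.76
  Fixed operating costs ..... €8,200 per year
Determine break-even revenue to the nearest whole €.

€38,515

CM per unit = €37.81 − €29.76 = €8.05; CM ratio = €8.05 / €37.81 = 0.2129.
Break-even sales = FC ÷ CM ratio = €8,200 × €37.81 / €8.05 = €38,515.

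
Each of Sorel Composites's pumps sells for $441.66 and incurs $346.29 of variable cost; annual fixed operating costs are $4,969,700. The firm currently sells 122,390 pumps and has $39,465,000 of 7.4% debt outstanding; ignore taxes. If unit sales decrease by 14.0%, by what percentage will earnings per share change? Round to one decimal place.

-43.2%

Total contribution margin = 122,390 × $95.37 = $11,672,334.30.
Operating income = contribution − fixed costs = $11,672,334.30 − $4,969,700 = $6,702,634.30.
After interest of $2,920,410.00, pre-tax earnings = $3,782,224.30.
DCL = total CM / (EBIT − I) = $11,672,334.30 / $3,782,224.30 = 3.0861.
%ΔEPS = DCL × %ΔSales = 3.0861 × -14.0% = -43.2%.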